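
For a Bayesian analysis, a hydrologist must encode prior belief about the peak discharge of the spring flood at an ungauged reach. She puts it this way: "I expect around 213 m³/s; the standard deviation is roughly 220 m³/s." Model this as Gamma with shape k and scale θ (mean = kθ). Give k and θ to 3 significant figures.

k ≈ 0.937, θ ≈ 227

For Gamma(k, scale θ): mean = kθ, variance = kθ², so CV = 1/√k.
CV = SD/mean = 220/213 = 1.033, hence k = 1/CV² = 0.937.
Then θ = mean/k = 213/0.937 = 227.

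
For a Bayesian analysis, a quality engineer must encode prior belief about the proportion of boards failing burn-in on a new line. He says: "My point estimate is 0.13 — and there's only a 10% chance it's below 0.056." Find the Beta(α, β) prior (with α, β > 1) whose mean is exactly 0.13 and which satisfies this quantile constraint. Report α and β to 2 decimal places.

α ≈ 3.52, β ≈ 23.54

With mean 0.13 fixed, write α = 0.13s, β = 0.87s where s = α+β.
Need P(θ < 0.056) = 0.1 under Beta(0.13s, 0.87s). Normal approximation: (q−m)/√(m(1−m)/s) ≈ z_{0.1} = -1.28, so s ≈ 0.13·0.87·(-1.28)²/(0.056−0.13)² = 33.9.
At s = 33.9: P(θ<0.056) ≈ 0.071. Adjusting to match 0.1 gives s ≈ 27.05.
So α = 0.13·27.05 ≈ 3.52, β = 0.87·27.05 ≈ 23.54.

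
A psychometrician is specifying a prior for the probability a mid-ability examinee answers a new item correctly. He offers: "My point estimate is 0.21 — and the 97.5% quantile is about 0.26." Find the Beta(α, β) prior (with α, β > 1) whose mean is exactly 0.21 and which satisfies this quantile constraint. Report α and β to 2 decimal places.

α ≈ 57.71, β ≈ 217.10

With mean 0.21 fixed, write α = 0.21s, β = 0.79s where s = α+β.
Need P(θ < 0.26) = 0.975 under Beta(0.21s, 0.79s). Normal approximation: (q−m)/√(m(1−m)/s) ≈ z_{0.975} = 1.96, so s ≈ 0.21·0.79·(1.96)²/(0.26−0.21)² = 254.9.
At s = 254.9: P(θ<0.26) ≈ 0.971. Adjusting to match 0.975 gives s ≈ 274.80.
So α = 0.21·274.80 ≈ 57.71, β = 0.79·274.80 ≈ 217.10.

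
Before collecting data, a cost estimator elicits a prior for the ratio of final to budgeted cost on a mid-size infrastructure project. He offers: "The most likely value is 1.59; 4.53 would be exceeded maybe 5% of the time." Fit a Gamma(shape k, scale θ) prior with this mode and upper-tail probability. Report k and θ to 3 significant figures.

Gamma(k,θ) with k>1 has mode (k−1)θ, so θ = 1.59/(k−1).
Need P(X < 4.53) = 0.95 with θ tied to k this way. Start at k = 2, θ = 1.59: P(X<4.53) ≈ 0.777.
Too low — raise k to concentrate. Iterating converges to k ≈ 3.44.
Then θ = 1.59/(3.44−1) ≈ 0.653.

k ≈ 3.44, θ ≈ 0.653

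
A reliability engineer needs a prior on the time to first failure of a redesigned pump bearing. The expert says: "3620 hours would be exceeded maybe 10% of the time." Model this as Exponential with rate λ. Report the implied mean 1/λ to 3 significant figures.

P(T > 3620.0) = e^(−λ·3620.0) = 0.1, so λ = −ln(0.1)/3620.0 = 0.000636.
Mean = 1/λ = 1570 hours.

mean ≈ 1570 hours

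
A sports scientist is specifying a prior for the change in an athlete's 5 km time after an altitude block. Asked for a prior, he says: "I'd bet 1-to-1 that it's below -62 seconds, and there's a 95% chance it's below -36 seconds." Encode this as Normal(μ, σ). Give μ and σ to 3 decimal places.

μ = -62.000, σ = 15.807

The p-quantile of Normal(μ,σ) is μ + z_p·σ, with z_{0.5} = 0 and z_{0.95} = 1.645.
Eliminate σ: μ = (z₂·x₁ − z₁·x₂)/(z₂ − z₁) = (1.645·-62 − (0)·-36)/1.645 = -62.000.
Then σ = (x₂ − x₁)/(z₂ − z₁) = (-36 − -62)/1.645 = 15.807.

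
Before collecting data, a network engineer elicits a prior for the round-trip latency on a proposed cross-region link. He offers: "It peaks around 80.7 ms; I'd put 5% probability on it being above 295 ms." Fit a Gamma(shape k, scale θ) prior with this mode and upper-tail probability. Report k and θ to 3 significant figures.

Gamma(k,θ) with k>1 has mode (k−1)θ, so θ = 80.7/(k−1).
Need P(X < 295) = 0.95 with θ tied to k this way. Start at k = 2, θ = 80.7: P(X<295) ≈ 0.880.
Too low — raise k to concentrate. Iterating converges to k ≈ 2.52.
Then θ = 80.7/(2.52−1) ≈ 52.9.

k ≈ 2.52, θ ≈ 52.9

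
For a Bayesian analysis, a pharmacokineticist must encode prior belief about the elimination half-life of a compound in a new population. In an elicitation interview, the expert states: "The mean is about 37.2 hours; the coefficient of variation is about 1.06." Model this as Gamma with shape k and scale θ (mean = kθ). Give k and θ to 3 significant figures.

For Gamma(k, scale θ): mean = kθ, variance = kθ², so CV = 1/√k.
CV = 1.06, hence k = 1/CV² = 0.89.
Then θ = mean/k = 37.2/0.89 = 41.8.

k ≈ 0.89, θ ≈ 41.8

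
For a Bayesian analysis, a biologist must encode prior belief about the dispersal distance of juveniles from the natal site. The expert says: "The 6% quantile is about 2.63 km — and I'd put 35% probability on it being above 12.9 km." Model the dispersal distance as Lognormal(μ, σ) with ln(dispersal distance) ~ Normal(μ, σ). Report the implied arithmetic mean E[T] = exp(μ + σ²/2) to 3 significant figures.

If T ~ Lognormal(μ,σ) then ln T ~ Normal(μ,σ), so the p-quantile of ln T is μ + z_p·σ.
ln(2.63) = 0.967 and ln(12.9) = 2.557; z_{0.06} = -1.555, z_{0.65} = 0.3853.
σ = (2.557 − 0.967)/(0.3853 − (-1.555)) = 0.820.
μ = 0.967 − (-1.555)·0.820 = 2.241.
E[T] = exp(μ + σ²/2) = exp(2.241 + 0.3359) = 13.2 km.

E[T] ≈ 13.2 km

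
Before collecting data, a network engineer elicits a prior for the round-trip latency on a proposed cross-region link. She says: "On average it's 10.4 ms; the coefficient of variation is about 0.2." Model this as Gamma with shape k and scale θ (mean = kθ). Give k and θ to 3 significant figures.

For Gamma(k, scale θ): mean = kθ, variance = kθ², so CV = 1/√k.
CV = 0.2, hence k = 1/CV² = 25.
Then θ = mean/k = 10.4/25 = 0.416.

k ≈ 25, θ ≈ 0.416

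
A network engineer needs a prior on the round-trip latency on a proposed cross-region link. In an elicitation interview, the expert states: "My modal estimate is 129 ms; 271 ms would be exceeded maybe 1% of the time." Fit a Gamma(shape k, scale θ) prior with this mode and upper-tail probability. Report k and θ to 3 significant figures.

k ≈ 9.83, θ ≈ 14.6

Gamma(k,θ) with k>1 has mode (k−1)θ, so θ = 129/(k−1).
Need P(X < 271) = 0.99 with θ tied to k this way. Start at k = 2, θ = 129: P(X<271) ≈ 0.621.
Too low — raise k to concentrate. Iterating converges to k ≈ 9.83.
Then θ = 129/(9.83−1) ≈ 14.6.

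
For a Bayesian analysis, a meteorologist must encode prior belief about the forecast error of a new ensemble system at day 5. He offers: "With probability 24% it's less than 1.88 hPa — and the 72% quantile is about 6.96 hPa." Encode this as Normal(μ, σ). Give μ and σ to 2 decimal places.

μ = 4.66, σ = 3.94

The p-quantile of Normal(μ,σ) is μ + z_p·σ, with z_{0.24} = -0.7063 and z_{0.72} = 0.5828.
Eliminate σ: μ = (z₂·x₁ − z₁·x₂)/(z₂ − z₁) = (0.5828·1.88 − (-0.7063)·6.96)/1.289 = 4.66.
Then σ = (x₂ − x₁)/(z₂ − z₁) = (6.96 − 1.88)/1.289 = 3.94.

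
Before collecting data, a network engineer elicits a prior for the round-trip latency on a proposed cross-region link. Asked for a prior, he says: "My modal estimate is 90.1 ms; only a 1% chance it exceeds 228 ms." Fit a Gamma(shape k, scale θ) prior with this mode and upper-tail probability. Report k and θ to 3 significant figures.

k ≈ 6.43, θ ≈ 16.6

Gamma(k,θ) with k>1 has mode (k−1)θ, so θ = 90.1/(k−1).
Need P(X < 228) = 0.99 with θ tied to k this way. Start at k = 2, θ = 90.1: P(X<228) ≈ 0.719.
Too low — raise k to concentrate. Iterating converges to k ≈ 6.43.
Then θ = 90.1/(6.43−1) ≈ 16.6.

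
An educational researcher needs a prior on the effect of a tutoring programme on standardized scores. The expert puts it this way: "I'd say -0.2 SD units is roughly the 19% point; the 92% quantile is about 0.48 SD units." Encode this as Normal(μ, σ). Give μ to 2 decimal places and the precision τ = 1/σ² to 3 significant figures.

The p-quantile of Normal(μ,σ) is μ + z_p·σ, with z_{0.19} = -0.8779 and z_{0.92} = 1.405.
Eliminate σ: μ = (z₂·x₁ − z₁·x₂)/(z₂ − z₁) = (1.405·-0.2 − (-0.8779)·0.48)/2.283 = 0.06.
Then σ = (x₂ − x₁)/(z₂ − z₁) = (0.48 − -0.2)/2.283 = 0.30.
Precision τ = 1/σ² = 1/0.2979² = 11.3.

μ = 0.06, τ = 11.3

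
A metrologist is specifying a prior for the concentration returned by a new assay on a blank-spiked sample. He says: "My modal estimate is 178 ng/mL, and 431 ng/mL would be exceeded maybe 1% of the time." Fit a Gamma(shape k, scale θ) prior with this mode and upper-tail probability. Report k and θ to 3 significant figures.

Gamma(k,θ) with k>1 has mode (k−1)θ, so θ = 178/(k−1).
Need P(X < 431) = 0.99 with θ tied to k this way. Start at k = 2, θ = 178: P(X<431) ≈ 0.696.
Too low — raise k to concentrate. Iterating converges to k ≈ 7.04.
Then θ = 178/(7.04−1) ≈ 29.5.

k ≈ 7.04, θ ≈ 29.5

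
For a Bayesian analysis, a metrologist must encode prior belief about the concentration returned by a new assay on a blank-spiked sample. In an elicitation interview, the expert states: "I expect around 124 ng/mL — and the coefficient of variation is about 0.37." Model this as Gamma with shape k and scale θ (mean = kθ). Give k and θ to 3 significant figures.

For Gamma(k, scale θ): mean = kθ, variance = kθ², so CV = 1/√k.
CV = 0.37, hence k = 1/CV² = 7.3.
Then θ = mean/k = 124/7.3 = 17.

k ≈ 7.3, θ ≈ 17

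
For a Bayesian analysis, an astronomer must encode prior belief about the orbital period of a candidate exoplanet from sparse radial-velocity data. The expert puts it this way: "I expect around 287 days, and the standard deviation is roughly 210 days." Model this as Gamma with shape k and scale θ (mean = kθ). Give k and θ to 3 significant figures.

k ≈ 1.87, θ ≈ 154

For Gamma(k, scale θ): mean = kθ, variance = kθ², so CV = 1/√k.
CV = SD/mean = 210/287 = 0.7317, hence k = 1/CV² = 1.87.
Then θ = mean/k = 287/1.87 = 154.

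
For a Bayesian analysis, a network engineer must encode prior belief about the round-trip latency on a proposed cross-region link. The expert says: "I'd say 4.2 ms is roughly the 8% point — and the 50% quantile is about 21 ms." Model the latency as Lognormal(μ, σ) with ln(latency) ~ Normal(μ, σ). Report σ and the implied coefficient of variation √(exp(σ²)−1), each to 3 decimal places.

If T ~ Lognormal(μ,σ) then ln T ~ Normal(μ,σ), so the p-quantile of ln T is μ + z_p·σ.
ln(4.2) = 1.435 and ln(21) = 3.045; z_{0.08} = -1.405, z_{0.5} = 0.
σ = (3.045 − 1.435)/(0 − (-1.405)) = 1.145.
μ = 1.435 − (-1.405)·1.145 = 3.045.
CV = √(exp(σ²)−1) = √(exp(1.3121)−1) = 1.647.

σ ≈ 1.145, CV ≈ 1.647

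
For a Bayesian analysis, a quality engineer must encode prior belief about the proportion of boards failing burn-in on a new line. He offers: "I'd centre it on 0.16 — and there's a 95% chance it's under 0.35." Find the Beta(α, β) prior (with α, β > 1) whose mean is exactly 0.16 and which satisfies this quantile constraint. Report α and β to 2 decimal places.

α ≈ 2.02, β ≈ 10.61

With mean 0.16 fixed, write α = 0.16s, β = 0.84s where s = α+β.
Need P(θ < 0.35) = 0.95 under Beta(0.16s, 0.84s). Normal approximation: (q−m)/√(m(1−m)/s) ≈ z_{0.95} = 1.64, so s ≈ 0.16·0.84·(1.64)²/(0.35−0.16)² = 10.1.
At s = 10.1: P(θ<0.35) ≈ 0.933. Adjusting to match 0.95 gives s ≈ 12.63.
So α = 0.16·12.63 ≈ 2.02, β = 0.84·12.63 ≈ 10.61.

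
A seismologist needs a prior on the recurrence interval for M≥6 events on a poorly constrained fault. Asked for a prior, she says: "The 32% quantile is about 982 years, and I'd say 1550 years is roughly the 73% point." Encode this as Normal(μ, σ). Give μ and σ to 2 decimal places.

For Normal(μ,σ), the p-quantile is μ + z_p·σ. Here z_{0.32} = -0.4677, z_{0.73} = 0.6128.
So 982 = μ − 0.4677σ and 1550 = μ + 0.6128σ.
Subtracting: σ = (1550 − 982)/(0.6128 − (-0.4677)) = 525.68.
Then μ = 982 − (-0.4677)·525.68 = 1227.86.

μ = 1227.86, σ = 525.68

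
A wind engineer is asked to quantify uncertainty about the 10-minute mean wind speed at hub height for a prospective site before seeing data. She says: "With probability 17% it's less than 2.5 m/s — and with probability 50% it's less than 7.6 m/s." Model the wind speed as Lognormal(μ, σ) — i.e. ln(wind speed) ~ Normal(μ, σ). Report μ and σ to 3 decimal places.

μ ≈ 2.028, σ ≈ 1.165

If T ~ Lognormal(μ,σ) then ln T ~ Normal(μ,σ), so the p-quantile of ln T is μ + z_p·σ.
ln(2.5) = 0.9163 and ln(7.6) = 2.028; z_{0.17} = -0.9542, z_{0.5} = 0.
σ = (2.028 − 0.9163)/(0 − (-0.9542)) = 1.165.
μ = 0.9163 − (-0.9542)·1.165 = 2.028.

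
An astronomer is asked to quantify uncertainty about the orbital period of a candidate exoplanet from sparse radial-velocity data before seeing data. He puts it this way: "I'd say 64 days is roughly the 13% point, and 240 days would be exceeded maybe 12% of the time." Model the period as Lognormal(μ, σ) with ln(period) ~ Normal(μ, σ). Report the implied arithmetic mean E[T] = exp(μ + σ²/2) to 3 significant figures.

If T ~ Lognormal(μ,σ) then ln T ~ Normal(μ,σ), so the p-quantile of ln T is μ + z_p·σ.
ln(64) = 4.159 and ln(240) = 5.481; z_{0.13} = -1.126, z_{0.88} = 1.175.
σ = (5.481 − 4.159)/(1.175 − (-1.126)) = 0.574.
μ = 4.159 − (-1.126)·0.574 = 4.806.
E[T] = exp(μ + σ²/2) = exp(4.806 + 0.1649) = 144 days.

E[T] ≈ 144 days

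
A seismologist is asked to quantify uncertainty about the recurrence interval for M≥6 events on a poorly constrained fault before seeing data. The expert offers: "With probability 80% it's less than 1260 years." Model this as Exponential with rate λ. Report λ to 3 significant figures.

P(T < 1260.0) = 1 − e^(−λ·1260.0) = 0.8, so λ = −ln(1−0.8)/1260.0 = −ln(0.2)/1260.0 = 0.00128.

λ ≈ 0.00128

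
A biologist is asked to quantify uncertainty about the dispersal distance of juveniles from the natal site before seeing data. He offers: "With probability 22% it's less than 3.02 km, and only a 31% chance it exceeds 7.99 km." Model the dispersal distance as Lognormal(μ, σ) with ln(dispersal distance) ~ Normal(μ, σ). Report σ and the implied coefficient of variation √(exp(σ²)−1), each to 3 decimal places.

σ ≈ 0.767, CV ≈ 0.895

If T ~ Lognormal(μ,σ) then ln T ~ Normal(μ,σ), so the p-quantile of ln T is μ + z_p·σ.
ln(3.02) = 1.105 and ln(7.99) = 2.078; z_{0.22} = -0.7722, z_{0.69} = 0.4959.
σ = (2.078 − 1.105)/(0.4959 − (-0.7722)) = 0.767.
μ = 1.105 − (-0.7722)·0.767 = 1.698.
CV = √(exp(σ²)−1) = √(exp(0.5887)−1) = 0.895.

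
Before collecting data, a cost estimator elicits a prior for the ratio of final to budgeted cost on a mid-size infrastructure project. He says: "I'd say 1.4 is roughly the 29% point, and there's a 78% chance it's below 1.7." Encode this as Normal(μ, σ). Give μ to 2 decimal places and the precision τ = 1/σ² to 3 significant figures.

μ = 1.53, τ = 19.5

For Normal(μ,σ), the p-quantile is μ + z_p·σ. Here z_{0.29} = -0.5534, z_{0.78} = 0.7722.
So 1.4 = μ − 0.5534σ and 1.7 = μ + 0.7722σ.
Subtracting: σ = (1.7 − 1.4)/(0.7722 − (-0.5534)) = 0.23.
Then μ = 1.4 − (-0.5534)·0.23 = 1.53.
Precision τ = 1/σ² = 1/0.2263² = 19.5.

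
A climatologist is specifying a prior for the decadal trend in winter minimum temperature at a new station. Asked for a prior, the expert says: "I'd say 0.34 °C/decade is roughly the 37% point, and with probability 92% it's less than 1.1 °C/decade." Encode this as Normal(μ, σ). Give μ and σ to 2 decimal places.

μ = 0.49, σ = 0.44

For Normal(μ,σ), the p-quantile is μ + z_p·σ. Here z_{0.37} = -0.3319, z_{0.92} = 1.405.
So 0.34 = μ − 0.3319σ and 1.1 = μ + 1.405σ.
Subtracting: σ = (1.1 − 0.34)/(1.405 − (-0.3319)) = 0.44.
Then μ = 0.34 − (-0.3319)·0.44 = 0.49.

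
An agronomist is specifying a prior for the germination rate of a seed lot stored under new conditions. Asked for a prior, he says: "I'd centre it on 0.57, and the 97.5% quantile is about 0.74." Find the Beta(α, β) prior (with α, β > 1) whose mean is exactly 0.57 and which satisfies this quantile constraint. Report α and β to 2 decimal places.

With mean 0.57 fixed, write α = 0.57s, β = 0.43s where s = α+β.
Need P(θ < 0.74) = 0.975 under Beta(0.57s, 0.43s). Normal approximation: (q−m)/√(m(1−m)/s) ≈ z_{0.975} = 1.96, so s ≈ 0.57·0.43·(1.96)²/(0.74−0.57)² = 32.6.
At s = 32.6: P(θ<0.74) ≈ 0.981. Adjusting to match 0.975 gives s ≈ 29.43.
So α = 0.57·29.43 ≈ 16.78, β = 0.43·29.43 ≈ 12.66.

α ≈ 16.78, β ≈ 12.66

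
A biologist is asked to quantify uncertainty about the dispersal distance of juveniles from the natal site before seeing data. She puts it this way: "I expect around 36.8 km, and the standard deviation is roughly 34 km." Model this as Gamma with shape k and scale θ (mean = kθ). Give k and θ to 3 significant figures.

k ≈ 1.17, θ ≈ 31.4

For Gamma(k, scale θ): mean = kθ, variance = kθ², so CV = 1/√k.
CV = SD/mean = 34/36.8 = 0.9239, hence k = 1/CV² = 1.17.
Then θ = mean/k = 36.8/1.17 = 31.4.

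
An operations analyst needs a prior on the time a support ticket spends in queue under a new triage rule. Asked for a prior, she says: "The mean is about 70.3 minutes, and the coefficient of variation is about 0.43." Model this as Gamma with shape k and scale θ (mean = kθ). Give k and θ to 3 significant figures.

k ≈ 5.41, θ ≈ 13

For Gamma(k, scale θ): mean = kθ, variance = kθ², so CV = 1/√k.
CV = 0.43, hence k = 1/CV² = 5.41.
Then θ = mean/k = 70.3/5.41 = 13.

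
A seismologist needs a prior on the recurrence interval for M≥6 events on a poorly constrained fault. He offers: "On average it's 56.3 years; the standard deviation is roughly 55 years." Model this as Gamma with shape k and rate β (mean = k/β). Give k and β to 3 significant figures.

k ≈ 1.05, β ≈ 0.0186

For Gamma(k, rate β): mean = k/β, variance = k/β², so CV = 1/√k.
CV = SD/mean = 55/56.3 = 0.9769, hence k = 1/CV² = 1.05.
Then β = k/mean = 1.05/56.3 = 0.0186.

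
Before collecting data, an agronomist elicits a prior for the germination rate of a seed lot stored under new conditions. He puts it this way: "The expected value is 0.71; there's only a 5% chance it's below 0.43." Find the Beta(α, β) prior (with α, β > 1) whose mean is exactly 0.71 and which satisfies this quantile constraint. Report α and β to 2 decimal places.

α ≈ 5.59, β ≈ 2.28

With mean 0.71 fixed, write α = 0.71s, β = 0.29s where s = α+β.
Need P(θ < 0.43) = 0.05 under Beta(0.71s, 0.29s). Normal approximation: (q−m)/√(m(1−m)/s) ≈ z_{0.05} = -1.64, so s ≈ 0.71·0.29·(-1.64)²/(0.43−0.71)² = 7.1.
At s = 7.1: P(θ<0.43) ≈ 0.058. Adjusting to match 0.05 gives s ≈ 7.87.
So α = 0.71·7.87 ≈ 5.59, β = 0.29·7.87 ≈ 2.28.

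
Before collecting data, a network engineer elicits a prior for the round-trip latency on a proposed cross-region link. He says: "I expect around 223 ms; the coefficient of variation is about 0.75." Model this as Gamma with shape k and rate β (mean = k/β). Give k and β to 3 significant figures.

For Gamma(k, rate β): mean = k/β, variance = k/β², so CV = 1/√k.
CV = 0.75, hence k = 1/CV² = 1.78.
Then β = k/mean = 1.78/223 = 0.00797.

k ≈ 1.78, β ≈ 0.00797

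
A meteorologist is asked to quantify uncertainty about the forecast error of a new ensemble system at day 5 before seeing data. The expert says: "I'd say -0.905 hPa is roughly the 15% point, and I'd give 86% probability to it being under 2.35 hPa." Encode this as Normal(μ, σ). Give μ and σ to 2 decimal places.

The p-quantile of Normal(μ,σ) is μ + z_p·σ, with z_{0.15} = -1.036 and z_{0.86} = 1.08.
Eliminate σ: μ = (z₂·x₁ − z₁·x₂)/(z₂ − z₁) = (1.08·-0.905 − (-1.036)·2.35)/2.117 = 0.69.
Then σ = (x₂ − x₁)/(z₂ − z₁) = (2.35 − -0.905)/2.117 = 1.54.

μ = 0.69, σ = 1.54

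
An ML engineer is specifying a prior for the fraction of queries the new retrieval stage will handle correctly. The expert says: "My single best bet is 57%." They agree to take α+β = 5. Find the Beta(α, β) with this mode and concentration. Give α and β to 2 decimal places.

α = 2.71, β = 2.29

For α,β > 1 the Beta mode is (α−1)/(α+β−2). With α+β = 5, the mode is (α−1)/3.
Set (α−1)/3 = 0.57 → α = 1 + 0.57·3 = 2.71.
β = 5 − α = 2.29.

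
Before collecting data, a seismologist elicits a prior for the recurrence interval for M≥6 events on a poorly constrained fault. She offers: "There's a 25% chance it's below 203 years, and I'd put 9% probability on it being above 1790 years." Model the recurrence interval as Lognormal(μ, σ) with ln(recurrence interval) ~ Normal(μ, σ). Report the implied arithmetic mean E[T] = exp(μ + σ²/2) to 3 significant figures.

E[T] ≈ 754 years

If T ~ Lognormal(μ,σ) then ln T ~ Normal(μ,σ), so the p-quantile of ln T is μ + z_p·σ.
ln(203) = 5.313 and ln(1790) = 7.49; z_{0.25} = -0.6745, z_{0.91} = 1.341.
σ = (7.49 − 5.313)/(1.341 − (-0.6745)) = 1.080.
μ = 5.313 − (-0.6745)·1.080 = 6.042.
E[T] = exp(μ + σ²/2) = exp(6.042 + 0.5834) = 754 years.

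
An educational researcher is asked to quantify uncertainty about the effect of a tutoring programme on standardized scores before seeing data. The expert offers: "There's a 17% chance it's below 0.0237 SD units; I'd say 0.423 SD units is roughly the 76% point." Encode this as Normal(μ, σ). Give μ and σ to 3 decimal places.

For Normal(μ,σ), the p-quantile is μ + z_p·σ. Here z_{0.17} = -0.9542, z_{0.76} = 0.7063.
So 0.0237 = μ − 0.9542σ and 0.423 = μ + 0.7063σ.
Subtracting: σ = (0.423 − 0.0237)/(0.7063 − (-0.9542)) = 0.240.
Then μ = 0.0237 − (-0.9542)·0.240 = 0.253.

μ = 0.253, σ = 0.240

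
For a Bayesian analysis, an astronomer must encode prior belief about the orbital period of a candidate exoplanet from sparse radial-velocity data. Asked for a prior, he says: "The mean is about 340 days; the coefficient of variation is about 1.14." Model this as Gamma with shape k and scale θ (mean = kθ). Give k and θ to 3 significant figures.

For Gamma(k, scale θ): mean = kθ, variance = kθ², so CV = 1/√k.
CV = 1.14, hence k = 1/CV² = 0.769.
Then θ = mean/k = 340/0.769 = 442.

k ≈ 0.769, θ ≈ 442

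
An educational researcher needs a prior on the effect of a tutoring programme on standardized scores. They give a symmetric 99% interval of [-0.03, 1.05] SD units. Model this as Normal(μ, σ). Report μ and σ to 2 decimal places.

A symmetric 99% interval runs μ ± z·σ with z = 2.576.
Half-width = 0.54, so σ = 0.54/2.576 = 0.21.
μ is the interval midpoint, 0.51.

μ = 0.51, σ = 0.21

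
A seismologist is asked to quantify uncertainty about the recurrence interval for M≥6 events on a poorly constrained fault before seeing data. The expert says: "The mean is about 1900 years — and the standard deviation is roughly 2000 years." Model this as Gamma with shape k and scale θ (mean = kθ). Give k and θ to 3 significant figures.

For Gamma(k, scale θ): mean = kθ, variance = kθ², so CV = 1/√k.
CV = SD/mean = 2000/1900 = 1.053, hence k = 1/CV² = 0.902.
Then θ = mean/k = 1900/0.902 = 2110.

k ≈ 0.902, θ ≈ 2110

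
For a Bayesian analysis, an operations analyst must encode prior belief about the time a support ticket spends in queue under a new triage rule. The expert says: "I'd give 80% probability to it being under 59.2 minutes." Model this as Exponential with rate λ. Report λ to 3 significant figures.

λ ≈ 0.0272

P(T < 59.2) = 1 − e^(−λ·59.2) = 0.8, so λ = −ln(1−0.8)/59.2 = −ln(0.2)/59.2 = 0.0272.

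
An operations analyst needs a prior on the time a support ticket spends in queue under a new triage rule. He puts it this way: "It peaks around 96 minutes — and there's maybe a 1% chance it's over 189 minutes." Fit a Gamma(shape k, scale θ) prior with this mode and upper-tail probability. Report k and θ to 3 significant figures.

Gamma(k,θ) with k>1 has mode (k−1)θ, so θ = 96/(k−1).
Need P(X < 189) = 0.99 with θ tied to k this way. Start at k = 2, θ = 96: P(X<189) ≈ 0.585.
Too low — raise k to concentrate. Iterating converges to k ≈ 11.7.
Then θ = 96/(11.7−1) ≈ 8.94.

k ≈ 11.7, θ ≈ 8.94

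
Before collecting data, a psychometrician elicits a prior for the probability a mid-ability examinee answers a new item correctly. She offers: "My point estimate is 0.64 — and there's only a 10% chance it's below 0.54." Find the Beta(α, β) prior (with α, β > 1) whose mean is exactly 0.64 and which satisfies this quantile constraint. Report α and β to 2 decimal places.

α ≈ 24.74, β ≈ 13.91

With mean 0.64 fixed, write α = 0.64s, β = 0.36s where s = α+β.
Need P(θ < 0.54) = 0.1 under Beta(0.64s, 0.36s). Normal approximation: (q−m)/√(m(1−m)/s) ≈ z_{0.1} = -1.28, so s ≈ 0.64·0.36·(-1.28)²/(0.54−0.64)² = 37.8.
At s = 37.8: P(θ<0.54) ≈ 0.102. Adjusting to match 0.1 gives s ≈ 38.65.
So α = 0.64·38.65 ≈ 24.74, β = 0.36·38.65 ≈ 13.91.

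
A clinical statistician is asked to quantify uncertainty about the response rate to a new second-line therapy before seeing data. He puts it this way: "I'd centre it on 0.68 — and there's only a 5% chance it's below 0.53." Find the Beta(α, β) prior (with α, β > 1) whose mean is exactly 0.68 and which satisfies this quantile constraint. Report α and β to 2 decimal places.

With mean 0.68 fixed, write α = 0.68s, β = 0.32s where s = α+β.
Need P(θ < 0.53) = 0.05 under Beta(0.68s, 0.32s). Normal approximation: (q−m)/√(m(1−m)/s) ≈ z_{0.05} = -1.64, so s ≈ 0.68·0.32·(-1.64)²/(0.53−0.68)² = 26.2.
At s = 26.2: P(θ<0.53) ≈ 0.055. Adjusting to match 0.05 gives s ≈ 27.94.
So α = 0.68·27.94 ≈ 19.00, β = 0.32·27.94 ≈ 8.94.

α ≈ 19.00, β ≈ 8.94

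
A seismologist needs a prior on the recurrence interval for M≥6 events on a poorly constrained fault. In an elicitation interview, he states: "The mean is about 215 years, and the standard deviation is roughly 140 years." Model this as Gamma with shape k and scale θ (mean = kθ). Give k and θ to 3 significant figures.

k ≈ 2.36, θ ≈ 91.2

For Gamma(k, scale θ): mean = kθ, variance = kθ², so CV = 1/√k.
CV = SD/mean = 140/215 = 0.6512, hence k = 1/CV² = 2.36.
Then θ = mean/k = 215/2.36 = 91.2.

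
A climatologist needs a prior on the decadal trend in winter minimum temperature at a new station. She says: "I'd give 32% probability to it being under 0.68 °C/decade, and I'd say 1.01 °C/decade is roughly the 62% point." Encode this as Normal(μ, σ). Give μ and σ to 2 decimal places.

μ = 0.88, σ = 0.43

For Normal(μ,σ), the p-quantile is μ + z_p·σ. Here z_{0.32} = -0.4677, z_{0.62} = 0.3055.
So 0.68 = μ − 0.4677σ and 1.01 = μ + 0.3055σ.
Subtracting: σ = (1.01 − 0.68)/(0.3055 − (-0.4677)) = 0.43.
Then μ = 0.68 − (-0.4677)·0.43 = 0.88.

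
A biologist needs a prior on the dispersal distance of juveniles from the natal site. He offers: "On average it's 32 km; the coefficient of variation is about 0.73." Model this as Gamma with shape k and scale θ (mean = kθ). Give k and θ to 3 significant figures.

k ≈ 1.88, θ ≈ 17.1

For Gamma(k, scale θ): mean = kθ, variance = kθ², so CV = 1/√k.
CV = 0.73, hence k = 1/CV² = 1.88.
Then θ = mean/k = 32/1.88 = 17.1.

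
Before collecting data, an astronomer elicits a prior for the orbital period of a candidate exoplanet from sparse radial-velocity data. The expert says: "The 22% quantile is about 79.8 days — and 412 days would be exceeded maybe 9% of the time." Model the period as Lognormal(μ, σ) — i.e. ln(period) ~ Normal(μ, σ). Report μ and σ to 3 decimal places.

If T ~ Lognormal(μ,σ) then ln T ~ Normal(μ,σ), so the p-quantile of ln T is μ + z_p·σ.
ln(79.8) = 4.38 and ln(412) = 6.021; z_{0.22} = -0.7722, z_{0.91} = 1.341.
σ = (6.021 − 4.38)/(1.341 − (-0.7722)) = 0.777.
μ = 4.38 − (-0.7722)·0.777 = 4.979.

μ ≈ 4.979, σ ≈ 0.777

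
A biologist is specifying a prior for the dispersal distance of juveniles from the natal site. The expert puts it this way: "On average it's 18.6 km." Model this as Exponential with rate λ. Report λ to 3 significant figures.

λ ≈ 0.0538

Exponential mean = 1/λ, so λ = 1/18.6 = 0.0538.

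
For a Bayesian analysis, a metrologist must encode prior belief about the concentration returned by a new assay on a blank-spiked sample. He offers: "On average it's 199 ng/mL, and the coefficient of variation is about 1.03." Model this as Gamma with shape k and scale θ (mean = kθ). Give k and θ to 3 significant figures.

k ≈ 0.943, θ ≈ 211

For Gamma(k, scale θ): mean = kθ, variance = kθ², so CV = 1/√k.
CV = 1.03, hence k = 1/CV² = 0.943.
Then θ = mean/k = 199/0.943 = 211.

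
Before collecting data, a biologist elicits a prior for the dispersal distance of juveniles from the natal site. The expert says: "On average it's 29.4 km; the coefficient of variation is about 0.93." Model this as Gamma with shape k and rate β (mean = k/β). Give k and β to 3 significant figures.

For Gamma(k, rate β): mean = k/β, variance = k/β², so CV = 1/√k.
CV = 0.93, hence k = 1/CV² = 1.16.
Then β = k/mean = 1.16/29.4 = 0.0393.

k ≈ 1.16, β ≈ 0.0393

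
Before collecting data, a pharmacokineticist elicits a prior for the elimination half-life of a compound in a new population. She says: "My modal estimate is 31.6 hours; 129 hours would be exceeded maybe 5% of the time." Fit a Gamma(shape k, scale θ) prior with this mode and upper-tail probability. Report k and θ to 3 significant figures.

Gamma(k,θ) with k>1 has mode (k−1)θ, so θ = 31.6/(k−1).
Need P(X < 129) = 0.95 with θ tied to k this way. Start at k = 2, θ = 31.6: P(X<129) ≈ 0.914.
Too low — raise k to concentrate. Iterating converges to k ≈ 2.27.
Then θ = 31.6/(2.27−1) ≈ 25.

k ≈ 2.27, θ ≈ 25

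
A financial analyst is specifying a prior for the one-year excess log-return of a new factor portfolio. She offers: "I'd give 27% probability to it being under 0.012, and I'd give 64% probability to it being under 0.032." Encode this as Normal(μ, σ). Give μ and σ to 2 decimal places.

The p-quantile of Normal(μ,σ) is μ + z_p·σ, with z_{0.27} = -0.6128 and z_{0.64} = 0.3585.
Eliminate σ: μ = (z₂·x₁ − z₁·x₂)/(z₂ − z₁) = (0.3585·0.012 − (-0.6128)·0.032)/0.9713 = 0.02.
Then σ = (x₂ − x₁)/(z₂ − z₁) = (0.032 − 0.012)/0.9713 = 0.02.

μ = 0.02, σ = 0.02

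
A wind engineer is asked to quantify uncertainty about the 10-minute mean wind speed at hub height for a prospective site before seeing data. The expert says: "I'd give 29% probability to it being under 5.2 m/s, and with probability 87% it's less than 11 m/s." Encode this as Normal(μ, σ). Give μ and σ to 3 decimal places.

The p-quantile of Normal(μ,σ) is μ + z_p·σ, with z_{0.29} = -0.5534 and z_{0.87} = 1.126.
Eliminate σ: μ = (z₂·x₁ − z₁·x₂)/(z₂ − z₁) = (1.126·5.2 − (-0.5534)·11)/1.68 = 7.111.
Then σ = (x₂ − x₁)/(z₂ − z₁) = (11 − 5.2)/1.68 = 3.453.

μ = 7.111, σ = 3.453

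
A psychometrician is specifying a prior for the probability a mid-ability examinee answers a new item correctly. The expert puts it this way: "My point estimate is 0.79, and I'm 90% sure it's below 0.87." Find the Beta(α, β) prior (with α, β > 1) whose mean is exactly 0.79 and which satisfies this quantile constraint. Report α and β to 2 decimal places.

With mean 0.79 fixed, write α = 0.79s, β = 0.21s where s = α+β.
Need P(θ < 0.87) = 0.9 under Beta(0.79s, 0.21s). Normal approximation: (q−m)/√(m(1−m)/s) ≈ z_{0.9} = 1.28, so s ≈ 0.79·0.21·(1.28)²/(0.87−0.79)² = 42.6.
At s = 42.6: P(θ<0.87) ≈ 0.913. Adjusting to match 0.9 gives s ≈ 38.25.
So α = 0.79·38.25 ≈ 30.22, β = 0.21·38.25 ≈ 8.03.

α ≈ 30.22, β ≈ 8.03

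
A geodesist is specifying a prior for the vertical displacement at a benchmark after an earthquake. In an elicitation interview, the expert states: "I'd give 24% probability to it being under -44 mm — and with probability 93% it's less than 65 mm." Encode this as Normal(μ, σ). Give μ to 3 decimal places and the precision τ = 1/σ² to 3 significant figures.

For Normal(μ,σ), the p-quantile is μ + z_p·σ. Here z_{0.24} = -0.7063, z_{0.93} = 1.476.
So -44 = μ − 0.7063σ and 65 = μ + 1.476σ.
Subtracting: σ = (65 − -44)/(1.476 − (-0.7063)) = 49.952.
Then μ = -44 − (-0.7063)·49.952 = -8.719.
Precision τ = 1/σ² = 1/49.95² = 0.000401.

μ = -8.719, τ = 0.000401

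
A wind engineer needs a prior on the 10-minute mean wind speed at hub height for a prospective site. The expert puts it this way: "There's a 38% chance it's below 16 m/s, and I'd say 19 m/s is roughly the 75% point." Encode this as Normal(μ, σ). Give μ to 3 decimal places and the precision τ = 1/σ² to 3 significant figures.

For Normal(μ,σ), the p-quantile is μ + z_p·σ. Here z_{0.38} = -0.3055, z_{0.75} = 0.6745.
So 16 = μ − 0.3055σ and 19 = μ + 0.6745σ.
Subtracting: σ = (19 − 16)/(0.6745 − (-0.3055)) = 3.061.
Then μ = 16 − (-0.3055)·3.061 = 16.935.
Precision τ = 1/σ² = 1/3.061² = 0.107.

μ = 16.935, τ = 0.107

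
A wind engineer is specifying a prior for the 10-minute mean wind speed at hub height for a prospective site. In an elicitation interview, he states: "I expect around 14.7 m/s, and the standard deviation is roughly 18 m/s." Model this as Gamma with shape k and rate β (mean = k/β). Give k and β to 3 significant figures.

For Gamma(k, rate β): mean = k/β, variance = k/β², so CV = 1/√k.
CV = SD/mean = 18/14.7 = 1.224, hence k = 1/CV² = 0.667.
Then β = k/mean = 0.667/14.7 = 0.0454.

k ≈ 0.667, β ≈ 0.0454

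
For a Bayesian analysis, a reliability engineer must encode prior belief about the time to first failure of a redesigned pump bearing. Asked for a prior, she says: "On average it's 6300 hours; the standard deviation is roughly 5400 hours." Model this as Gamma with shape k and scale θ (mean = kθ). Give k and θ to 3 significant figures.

For Gamma(k, scale θ): mean = kθ, variance = kθ², so CV = 1/√k.
CV = SD/mean = 5400/6300 = 0.8571, hence k = 1/CV² = 1.36.
Then θ = mean/k = 6300/1.36 = 4630.

k ≈ 1.36, θ ≈ 4630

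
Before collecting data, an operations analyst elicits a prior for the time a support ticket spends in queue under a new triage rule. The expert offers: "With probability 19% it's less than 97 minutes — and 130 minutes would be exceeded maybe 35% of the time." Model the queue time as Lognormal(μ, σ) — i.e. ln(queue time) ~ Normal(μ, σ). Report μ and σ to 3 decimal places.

μ ≈ 4.778, σ ≈ 0.232

If T ~ Lognormal(μ,σ) then ln T ~ Normal(μ,σ), so the p-quantile of ln T is μ + z_p·σ.
ln(97) = 4.575 and ln(130) = 4.868; z_{0.19} = -0.8779, z_{0.65} = 0.3853.
σ = (4.868 − 4.575)/(0.3853 − (-0.8779)) = 0.232.
μ = 4.575 − (-0.8779)·0.232 = 4.778.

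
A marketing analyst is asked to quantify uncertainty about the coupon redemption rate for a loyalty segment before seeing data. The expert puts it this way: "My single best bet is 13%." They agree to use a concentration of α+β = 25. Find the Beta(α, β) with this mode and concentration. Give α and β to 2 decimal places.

For α,β > 1 the Beta mode is (α−1)/(α+β−2). With α+β = 25, the mode is (α−1)/23.
Set (α−1)/23 = 0.13 → α = 1 + 0.13·23 = 3.99.
β = 25 − α = 21.01.

α = 3.99, β = 21.01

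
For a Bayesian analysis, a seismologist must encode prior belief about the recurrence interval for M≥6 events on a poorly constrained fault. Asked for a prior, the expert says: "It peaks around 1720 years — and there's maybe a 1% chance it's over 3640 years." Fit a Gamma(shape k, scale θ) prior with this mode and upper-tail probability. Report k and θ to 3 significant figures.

Gamma(k,θ) with k>1 has mode (k−1)θ, so θ = 1720/(k−1).
Need P(X < 3640) = 0.99 with θ tied to k this way. Start at k = 2, θ = 1720: P(X<3640) ≈ 0.625.
Too low — raise k to concentrate. Iterating converges to k ≈ 9.65.
Then θ = 1720/(9.65−1) ≈ 199.

k ≈ 9.65, θ ≈ 199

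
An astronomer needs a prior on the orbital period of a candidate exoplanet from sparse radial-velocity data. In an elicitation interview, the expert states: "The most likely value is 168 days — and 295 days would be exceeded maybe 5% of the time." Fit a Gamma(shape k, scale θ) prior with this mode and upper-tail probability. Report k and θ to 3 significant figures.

Gamma(k,θ) with k>1 has mode (k−1)θ, so θ = 168/(k−1).
Need P(X < 295) = 0.95 with θ tied to k this way. Start at k = 2, θ = 168: P(X<295) ≈ 0.524.
Too low — raise k to concentrate. Iterating converges to k ≈ 9.8.
Then θ = 168/(9.8−1) ≈ 19.1.

k ≈ 9.8, θ ≈ 19.1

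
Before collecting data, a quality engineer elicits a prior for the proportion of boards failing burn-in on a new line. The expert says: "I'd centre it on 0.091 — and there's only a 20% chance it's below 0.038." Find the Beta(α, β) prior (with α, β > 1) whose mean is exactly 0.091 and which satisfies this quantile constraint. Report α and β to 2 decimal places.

With mean 0.091 fixed, write α = 0.091s, β = 0.909s where s = α+β.
Need P(θ < 0.038) = 0.2 under Beta(0.091s, 0.909s). Normal approximation: (q−m)/√(m(1−m)/s) ≈ z_{0.2} = -0.842, so s ≈ 0.091·0.909·(-0.842)²/(0.038−0.091)² = 20.9.
At s = 20.9: P(θ<0.038) ≈ 0.198. Adjusting to match 0.2 gives s ≈ 20.65.
So α = 0.091·20.65 ≈ 1.88, β = 0.909·20.65 ≈ 18.77.

α ≈ 1.88, β ≈ 18.77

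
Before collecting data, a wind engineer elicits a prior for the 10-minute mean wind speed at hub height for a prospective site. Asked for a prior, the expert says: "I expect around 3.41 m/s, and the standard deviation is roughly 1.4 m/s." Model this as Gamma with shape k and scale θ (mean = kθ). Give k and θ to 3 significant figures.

For Gamma(k, scale θ): mean = kθ, variance = kθ², so CV = 1/√k.
CV = SD/mean = 1.4/3.41 = 0.4106, hence k = 1/CV² = 5.93.
Then θ = mean/k = 3.41/5.93 = 0.575.

k ≈ 5.93, θ ≈ 0.575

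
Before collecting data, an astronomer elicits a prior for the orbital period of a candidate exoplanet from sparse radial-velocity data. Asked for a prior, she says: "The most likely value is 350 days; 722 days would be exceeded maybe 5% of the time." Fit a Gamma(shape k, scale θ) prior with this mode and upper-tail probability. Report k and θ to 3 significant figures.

Gamma(k,θ) with k>1 has mode (k−1)θ, so θ = 350/(k−1).
Need P(X < 722) = 0.95 with θ tied to k this way. Start at k = 2, θ = 350: P(X<722) ≈ 0.611.
Too low — raise k to concentrate. Iterating converges to k ≈ 6.27.
Then θ = 350/(6.27−1) ≈ 66.4.

k ≈ 6.27, θ ≈ 66.4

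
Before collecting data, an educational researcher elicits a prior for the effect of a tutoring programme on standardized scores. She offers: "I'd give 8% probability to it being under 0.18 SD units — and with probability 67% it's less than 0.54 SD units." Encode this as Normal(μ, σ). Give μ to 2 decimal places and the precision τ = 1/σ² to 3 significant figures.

The p-quantile of Normal(μ,σ) is μ + z_p·σ, with z_{0.08} = -1.405 and z_{0.67} = 0.4399.
Eliminate σ: μ = (z₂·x₁ − z₁·x₂)/(z₂ − z₁) = (0.4399·0.18 − (-1.405)·0.54)/1.845 = 0.45.
Then σ = (x₂ − x₁)/(z₂ − z₁) = (0.54 − 0.18)/1.845 = 0.20.
Precision τ = 1/σ² = 1/0.1951² = 26.3.

μ = 0.45, τ = 26.3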